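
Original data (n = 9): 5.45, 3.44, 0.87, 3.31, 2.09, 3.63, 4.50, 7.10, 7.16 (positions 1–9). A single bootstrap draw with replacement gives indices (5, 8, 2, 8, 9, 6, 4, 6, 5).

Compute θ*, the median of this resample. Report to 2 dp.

θ* = 3.63

Resample values: 2.09, 7.10, 3.44, 7.10, 7.16, 3.63, 3.31, 3.63, 2.09.
Sorted: 2.09, 2.09, 3.31, 3.44, 3.63, 3.63, 7.10, 7.10, 7.16
Median = middle value = 3.63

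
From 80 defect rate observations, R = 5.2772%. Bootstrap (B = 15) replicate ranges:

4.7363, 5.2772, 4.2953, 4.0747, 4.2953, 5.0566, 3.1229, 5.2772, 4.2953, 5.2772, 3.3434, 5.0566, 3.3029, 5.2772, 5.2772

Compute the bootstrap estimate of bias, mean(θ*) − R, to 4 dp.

mean(θ*) = (4.7363 + 5.2772 + 4.2953 + 4.0747 + 4.2953 + 5.0566 + 3.1229 + 5.2772 + 4.2953 + 5.2772 + 3.3434 + 5.0566 + 3.3029 + 5.2772 + 5.2772) / 15 = 4.53102
bias = 4.53102 − 5.2772

bias = −0.7462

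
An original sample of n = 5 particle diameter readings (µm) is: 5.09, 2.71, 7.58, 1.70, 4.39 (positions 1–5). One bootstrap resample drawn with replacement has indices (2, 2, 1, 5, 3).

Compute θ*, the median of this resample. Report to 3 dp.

Resample values: 2.71, 2.71, 5.09, 4.39, 7.58.
Sorted: 2.71, 2.71, 4.39, 5.09, 7.58
Median = middle value = 4.390

θ* = 4.390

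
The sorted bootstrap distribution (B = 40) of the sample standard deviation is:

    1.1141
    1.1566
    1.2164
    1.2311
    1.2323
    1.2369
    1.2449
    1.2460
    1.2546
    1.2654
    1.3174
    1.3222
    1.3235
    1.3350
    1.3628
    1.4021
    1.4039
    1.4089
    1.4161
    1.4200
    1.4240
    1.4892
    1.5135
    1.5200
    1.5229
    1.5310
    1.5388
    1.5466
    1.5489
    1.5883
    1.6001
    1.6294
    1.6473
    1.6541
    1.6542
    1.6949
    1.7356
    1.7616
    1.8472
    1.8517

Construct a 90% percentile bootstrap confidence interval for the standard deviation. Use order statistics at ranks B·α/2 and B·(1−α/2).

(1.1566, 1.7616)

α = 0.10; lower rank = 40 × 0.050 = 2; upper rank = 40 × 0.950 = 38.
The 2nd smallest replicate is 1.1566; the 38th is 1.7616.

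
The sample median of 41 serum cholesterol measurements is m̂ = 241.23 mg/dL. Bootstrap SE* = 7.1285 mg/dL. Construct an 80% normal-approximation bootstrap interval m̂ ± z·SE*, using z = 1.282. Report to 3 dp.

Margin = 1.282 × 7.1285 = 9.1387
Interval: 241.23 ± 9.1387

(232.091, 250.369)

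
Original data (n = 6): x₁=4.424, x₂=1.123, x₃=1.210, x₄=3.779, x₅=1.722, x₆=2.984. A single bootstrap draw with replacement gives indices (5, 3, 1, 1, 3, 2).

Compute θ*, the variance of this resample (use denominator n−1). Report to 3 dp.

Resample values: 1.722, 1.210, 4.424, 4.424, 1.210, 1.123.
Mean = 2.3522; sum of squared deviations = 13.1020
s² = 13.1020 / 5 = 2.6204

θ* = 2.620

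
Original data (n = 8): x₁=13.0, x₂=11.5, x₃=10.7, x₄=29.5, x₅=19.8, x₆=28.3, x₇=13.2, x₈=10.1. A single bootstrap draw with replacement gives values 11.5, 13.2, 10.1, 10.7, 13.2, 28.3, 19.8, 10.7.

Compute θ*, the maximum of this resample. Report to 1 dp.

θ* = 28.3

Maximum = 28.3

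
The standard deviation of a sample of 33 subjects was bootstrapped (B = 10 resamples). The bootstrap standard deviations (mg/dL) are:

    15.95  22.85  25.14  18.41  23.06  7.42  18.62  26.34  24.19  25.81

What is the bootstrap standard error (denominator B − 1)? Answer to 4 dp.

SE* = 5.8541

Bootstrap SE is the standard deviation of the 10 replicate standard deviations.
Mean of replicates: (15.95 + 22.85 + 25.14 + 18.41 + 23.06 + 7.42 + 18.62 + 26.34 + 24.19 + 25.81) / 10 = 207.79000 / 10 = 20.77900
Sum of squared deviations: (−4.82900)² + (+2.07100)² + (+4.36100)² + (−2.36900)² + (+2.28100)² + (−13.35900)² + (−2.15900)² + (+5.56100)² + (+3.41100)² + (+5.03100)² = 308.43649
Variance = 308.43649 / 9 = 34.27072
SE* = √34.27072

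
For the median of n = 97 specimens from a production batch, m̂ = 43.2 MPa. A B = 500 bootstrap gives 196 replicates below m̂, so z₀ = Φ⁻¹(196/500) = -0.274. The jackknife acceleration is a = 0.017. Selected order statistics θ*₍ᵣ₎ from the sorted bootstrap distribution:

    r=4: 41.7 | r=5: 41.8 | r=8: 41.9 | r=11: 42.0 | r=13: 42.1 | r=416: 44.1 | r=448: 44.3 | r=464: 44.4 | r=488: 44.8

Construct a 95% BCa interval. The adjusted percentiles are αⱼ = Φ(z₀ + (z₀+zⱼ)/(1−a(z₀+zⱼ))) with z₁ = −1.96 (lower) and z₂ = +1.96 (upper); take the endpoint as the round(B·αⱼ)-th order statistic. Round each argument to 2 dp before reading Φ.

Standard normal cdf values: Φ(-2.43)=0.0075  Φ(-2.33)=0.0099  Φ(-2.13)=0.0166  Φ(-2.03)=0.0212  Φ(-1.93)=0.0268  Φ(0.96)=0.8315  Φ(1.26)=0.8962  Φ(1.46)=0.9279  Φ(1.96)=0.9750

(41.7, 44.4)

Lower: z₀ + z₁ = -0.274 + (-1.960) = -2.234; 1 − a(z₀+z₁) = 1 − (0.017)(-2.234) = 1.0380; argument = -0.274 + (-2.234)/1.0380 = -2.4263 → -2.43.
α₁ = Φ(-2.43) = 0.0075; rank = round(500 × 0.0075) = 4; θ*₍4₎ = 41.7.
Upper: z₀ + z₂ = 1.686; 1 − a(z₀+z₂) = 0.9713; argument = 1.4618 → 1.46; α₂ = 0.9279; rank = 464; θ*₍464₎ = 44.4.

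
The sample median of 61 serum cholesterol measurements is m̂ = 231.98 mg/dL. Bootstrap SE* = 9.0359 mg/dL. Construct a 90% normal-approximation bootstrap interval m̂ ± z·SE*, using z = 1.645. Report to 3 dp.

(217.116, 246.844)

Margin = 1.645 × 9.0359 = 14.8641
Interval: 231.98 ± 14.8641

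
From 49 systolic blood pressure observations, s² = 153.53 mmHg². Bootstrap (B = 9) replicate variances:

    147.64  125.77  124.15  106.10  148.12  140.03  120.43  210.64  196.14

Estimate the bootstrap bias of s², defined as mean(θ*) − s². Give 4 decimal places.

mean(θ*) = (147.64 + 125.77 + 124.15 + 106.10 + 148.12 + 140.03 + 120.43 + 210.64 + 196.14) / 9 = 146.55778
bias = 146.55778 − 153.53

bias = −6.9722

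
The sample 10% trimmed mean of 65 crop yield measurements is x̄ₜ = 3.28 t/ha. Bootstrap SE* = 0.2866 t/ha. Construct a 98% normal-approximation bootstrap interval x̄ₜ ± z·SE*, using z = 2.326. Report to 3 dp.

(2.613, 3.947)

Margin = 2.326 × 0.2866 = 0.6666
Interval: 3.28 ± 0.6666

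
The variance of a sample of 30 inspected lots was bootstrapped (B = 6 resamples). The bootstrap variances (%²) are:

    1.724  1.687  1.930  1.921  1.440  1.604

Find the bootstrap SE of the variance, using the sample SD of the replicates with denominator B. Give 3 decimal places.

SE* = 0.172

Bootstrap SE is the standard deviation of the 6 replicate variances.
Mean of replicates: (1.724 + 1.687 + 1.930 + 1.921 + 1.440 + 1.604) / 6 = 10.3060 / 6 = 1.7177
Sum of squared deviations: (+0.0063)² + (−0.0307)² + (+0.2123)² + (+0.2033)² + (−0.2777)² + (−0.1137)² = 0.1774
Variance = 0.1774 / 6 = 0.0296
SE* = √0.0296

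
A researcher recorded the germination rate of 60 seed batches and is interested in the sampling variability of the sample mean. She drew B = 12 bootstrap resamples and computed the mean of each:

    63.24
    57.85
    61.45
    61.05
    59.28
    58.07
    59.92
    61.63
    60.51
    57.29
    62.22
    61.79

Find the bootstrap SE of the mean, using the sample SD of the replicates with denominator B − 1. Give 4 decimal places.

Bootstrap SE is the standard deviation of the 12 replicate means.
Mean of replicates: (63.24 + 57.85 + 61.45 + 61.05 + 59.28 + 58.07 + 59.92 + 61.63 + 60.51 + 57.29 + 62.22 + 61.79) / 12 = 724.30000 / 12 = 60.35833
Sum of squared deviations: (+2.88167)² + (−2.50833)² + (+1.09167)² + (+0.69167)² + (−1.07833)² + (−2.28833)² + (−0.43833)² + (+1.27167)² + (+0.15167)² + (−3.06833)² + (+1.86167)² + (+1.43167)² = 39.42757
Variance = 39.42757 / 11 = 3.58432
SE* = √3.58432

SE* = 1.8932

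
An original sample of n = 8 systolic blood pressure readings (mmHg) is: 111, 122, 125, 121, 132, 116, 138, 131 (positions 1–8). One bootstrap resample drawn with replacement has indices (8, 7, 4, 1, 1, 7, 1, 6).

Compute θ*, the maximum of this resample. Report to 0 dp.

θ* = 138

Resample values: 131, 138, 121, 111, 111, 138, 111, 116.
Maximum = 138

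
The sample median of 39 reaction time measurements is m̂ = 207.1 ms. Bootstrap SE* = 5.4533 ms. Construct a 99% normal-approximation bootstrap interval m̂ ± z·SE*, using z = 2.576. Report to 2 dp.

Margin = 2.576 × 5.4533 = 14.048
Interval: 207.1 ± 14.048

(193.05, 221.15)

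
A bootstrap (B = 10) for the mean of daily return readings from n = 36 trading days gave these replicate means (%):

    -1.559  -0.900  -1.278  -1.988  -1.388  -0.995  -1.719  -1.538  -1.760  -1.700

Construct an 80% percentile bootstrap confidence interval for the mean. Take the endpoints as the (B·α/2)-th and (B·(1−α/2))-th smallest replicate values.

Sorted replicates: -1.988, -1.760, -1.719, -1.700, -1.559, -1.538, -1.388, -1.278, -0.995, -0.900
α = 0.20; lower rank = 10 × 0.100 = 1; upper rank = 10 × 0.900 = 9.
The 1st smallest replicate is -1.988; the 9th is -0.995.

(-1.988, -0.995)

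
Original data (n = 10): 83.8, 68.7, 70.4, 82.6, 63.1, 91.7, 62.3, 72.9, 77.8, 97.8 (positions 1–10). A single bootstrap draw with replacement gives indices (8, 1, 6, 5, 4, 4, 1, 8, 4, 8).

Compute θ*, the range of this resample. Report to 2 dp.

θ* = 28.60

Resample values: 72.9, 83.8, 91.7, 63.1, 82.6, 82.6, 83.8, 72.9, 82.6, 72.9.
Range = 91.7 − 63.1 = 28.60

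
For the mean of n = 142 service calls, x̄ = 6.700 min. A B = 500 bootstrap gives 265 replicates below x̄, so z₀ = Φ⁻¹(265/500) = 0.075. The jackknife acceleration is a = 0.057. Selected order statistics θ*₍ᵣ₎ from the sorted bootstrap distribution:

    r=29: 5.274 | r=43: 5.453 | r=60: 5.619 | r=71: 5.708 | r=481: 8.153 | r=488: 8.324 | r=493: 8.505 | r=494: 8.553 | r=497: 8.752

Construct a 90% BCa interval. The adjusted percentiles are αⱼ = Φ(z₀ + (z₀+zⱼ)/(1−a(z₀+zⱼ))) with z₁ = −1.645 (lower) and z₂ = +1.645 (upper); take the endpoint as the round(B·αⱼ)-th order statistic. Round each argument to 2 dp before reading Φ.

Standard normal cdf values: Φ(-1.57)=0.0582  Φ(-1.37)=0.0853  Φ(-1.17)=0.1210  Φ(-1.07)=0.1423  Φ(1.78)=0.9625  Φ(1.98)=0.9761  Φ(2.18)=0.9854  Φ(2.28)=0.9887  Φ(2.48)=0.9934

Lower: z₀ + z₁ = 0.075 + (-1.645) = -1.570; 1 − a(z₀+z₁) = 1 − (0.057)(-1.570) = 1.0895; argument = 0.075 + (-1.570)/1.0895 = -1.3660 → -1.37.
α₁ = Φ(-1.37) = 0.0853; rank = round(500 × 0.0853) = 43; θ*₍43₎ = 5.453.
Upper: z₀ + z₂ = 1.720; 1 − a(z₀+z₂) = 0.9020; argument = 1.9820 → 1.98; α₂ = 0.9761; rank = 488; θ*₍488₎ = 8.324.

(5.453, 8.324)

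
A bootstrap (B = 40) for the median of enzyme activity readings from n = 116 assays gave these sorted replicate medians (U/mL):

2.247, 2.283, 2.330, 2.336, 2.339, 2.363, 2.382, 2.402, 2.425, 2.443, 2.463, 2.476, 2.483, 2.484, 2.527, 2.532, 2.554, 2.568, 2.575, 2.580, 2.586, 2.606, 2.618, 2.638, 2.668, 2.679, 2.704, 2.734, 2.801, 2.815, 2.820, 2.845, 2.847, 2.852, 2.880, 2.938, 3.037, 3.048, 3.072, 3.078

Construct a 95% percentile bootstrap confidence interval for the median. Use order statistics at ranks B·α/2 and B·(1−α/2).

(2.247, 3.072)

α = 0.05; lower rank = 40 × 0.025 = 1; upper rank = 40 × 0.975 = 39.
The 1st smallest replicate is 2.247; the 39th is 3.072.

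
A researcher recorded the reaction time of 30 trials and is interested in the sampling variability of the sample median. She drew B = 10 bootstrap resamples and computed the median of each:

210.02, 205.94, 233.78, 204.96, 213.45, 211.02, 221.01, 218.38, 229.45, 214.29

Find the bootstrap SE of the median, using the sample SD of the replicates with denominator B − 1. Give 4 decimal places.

SE* = 9.5472

Bootstrap SE is the standard deviation of the 10 replicate medians.
Mean of replicates: (210.02 + 205.94 + 233.78 + 204.96 + 213.45 + 211.02 + 221.01 + 218.38 + 229.45 + 214.29) / 10 = 2162.30000 / 10 = 216.23000
Sum of squared deviations: (−6.21000)² + (−10.29000)² + (+17.55000)² + (−11.27000)² + (−2.78000)² + (−5.21000)² + (+4.78000)² + (+2.15000)² + (+13.22000)² + (−1.94000)² = 820.33900
Variance = 820.33900 / 9 = 91.14878
SE* = √91.14878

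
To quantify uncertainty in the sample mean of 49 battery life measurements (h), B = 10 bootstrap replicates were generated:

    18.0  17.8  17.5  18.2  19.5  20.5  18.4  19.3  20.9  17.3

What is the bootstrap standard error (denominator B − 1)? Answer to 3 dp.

Bootstrap SE is the standard deviation of the 10 replicate means.
Mean of replicates: (18.0 + 17.8 + 17.5 + 18.2 + 19.5 + 20.5 + 18.4 + 19.3 + 20.9 + 17.3) / 10 = 187.4000 / 10 = 18.7400
Sum of squared deviations: (−0.7400)² + (−0.9400)² + (−1.2400)² + (−0.5400)² + (+0.7600)² + (+1.7600)² + (−0.3400)² + (+0.5600)² + (+2.1600)² + (−1.4400)² = 14.1040
Variance = 14.1040 / 9 = 1.5671
SE* = √1.5671

SE* = 1.252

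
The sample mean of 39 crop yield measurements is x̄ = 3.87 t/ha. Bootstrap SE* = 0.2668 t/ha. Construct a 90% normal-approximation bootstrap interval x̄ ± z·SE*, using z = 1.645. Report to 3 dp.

Margin = 1.645 × 0.2668 = 0.4389
Interval: 3.87 ± 0.4389

(3.431, 4.309)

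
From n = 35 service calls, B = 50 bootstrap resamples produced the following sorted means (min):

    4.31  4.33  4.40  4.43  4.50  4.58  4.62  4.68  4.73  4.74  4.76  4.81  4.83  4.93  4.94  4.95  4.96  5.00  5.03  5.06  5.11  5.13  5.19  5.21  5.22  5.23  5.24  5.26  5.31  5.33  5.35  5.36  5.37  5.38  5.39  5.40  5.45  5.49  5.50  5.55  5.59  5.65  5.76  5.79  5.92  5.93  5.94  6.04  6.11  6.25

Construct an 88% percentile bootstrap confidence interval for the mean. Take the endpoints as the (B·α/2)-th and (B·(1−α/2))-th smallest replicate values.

(4.40, 5.94)

α = 0.12; lower rank = 50 × 0.060 = 3; upper rank = 50 × 0.940 = 47.
The 3rd smallest replicate is 4.40; the 47th is 5.94.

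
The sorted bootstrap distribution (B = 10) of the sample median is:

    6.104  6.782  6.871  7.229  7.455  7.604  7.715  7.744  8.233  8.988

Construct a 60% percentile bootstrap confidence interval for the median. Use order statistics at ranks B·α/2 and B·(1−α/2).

(6.782, 7.744)

α = 0.40; lower rank = 10 × 0.200 = 2; upper rank = 10 × 0.800 = 8.
The 2nd smallest replicate is 6.782; the 8th is 7.744.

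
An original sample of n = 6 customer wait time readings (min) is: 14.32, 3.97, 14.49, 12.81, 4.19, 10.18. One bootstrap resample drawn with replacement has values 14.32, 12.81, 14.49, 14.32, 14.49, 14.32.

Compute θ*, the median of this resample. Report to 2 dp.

θ* = 14.32

Sorted: 12.81, 14.32, 14.32, 14.32, 14.49, 14.49
Median = average of the two middle values = 14.32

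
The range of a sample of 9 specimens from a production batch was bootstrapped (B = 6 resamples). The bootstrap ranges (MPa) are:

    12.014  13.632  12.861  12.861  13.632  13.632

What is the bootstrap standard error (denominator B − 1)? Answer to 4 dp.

SE* = 0.6546

Bootstrap SE is the standard deviation of the 6 replicate ranges.
Mean of replicates: (12.014 + 13.632 + 12.861 + 12.861 + 13.632 + 13.632) / 6 = 78.63200 / 6 = 13.10533
Sum of squared deviations: (−1.09133)² + (+0.52667)² + (−0.24433)² + (−0.24433)² + (+0.52667)² + (+0.52667)² = 2.14254
Variance = 2.14254 / 5 = 0.42851
SE* = √0.42851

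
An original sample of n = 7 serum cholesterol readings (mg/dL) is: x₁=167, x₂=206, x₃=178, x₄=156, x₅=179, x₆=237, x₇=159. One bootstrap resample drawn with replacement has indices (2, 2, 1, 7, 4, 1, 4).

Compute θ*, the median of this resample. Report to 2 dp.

θ* = 167.00

Resample values: 206, 206, 167, 159, 156, 167, 156.
Sorted: 156, 156, 159, 167, 167, 206, 206
Median = middle value = 167.00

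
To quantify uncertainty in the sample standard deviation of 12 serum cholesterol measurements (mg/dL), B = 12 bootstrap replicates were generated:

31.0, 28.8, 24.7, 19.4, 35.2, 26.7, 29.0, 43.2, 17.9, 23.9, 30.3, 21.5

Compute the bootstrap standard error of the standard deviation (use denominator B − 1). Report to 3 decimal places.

SE* = 7.038

Bootstrap SE is the standard deviation of the 12 replicate standard deviations.
Mean of replicates: (31.0 + 28.8 + 24.7 + 19.4 + 35.2 + 26.7 + 29.0 + 43.2 + 17.9 + 23.9 + 30.3 + 21.5) / 12 = 331.6000 / 12 = 27.6333
Sum of squared deviations: (+3.3667)² + (+1.1667)² + (−2.9333)² + (−8.2333)² + (+7.5667)² + (−0.9333)² + (+1.3667)² + (+15.5667)² + (−9.7333)² + (−3.7333)² + (+2.6667)² + (−6.1333)² = 544.8067
Variance = 544.8067 / 11 = 49.5279
SE* = √49.5279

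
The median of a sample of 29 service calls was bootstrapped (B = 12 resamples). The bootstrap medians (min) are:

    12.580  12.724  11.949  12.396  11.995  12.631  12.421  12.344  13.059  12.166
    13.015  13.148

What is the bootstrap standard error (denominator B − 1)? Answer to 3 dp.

SE* = 0.401

Bootstrap SE is the standard deviation of the 12 replicate medians.
Mean of replicates: (12.580 + 12.724 + 11.949 + 12.396 + 11.995 + 12.631 + 12.421 + 12.344 + 13.059 + 12.166 + 13.015 + 13.148) / 12 = 150.4280 / 12 = 12.5357
Sum of squared deviations: (+0.0443)² + (+0.1883)² + (−0.5867)² + (−0.1397)² + (−0.5407)² + (+0.0953)² + (−0.1147)² + (−0.1917)² + (+0.5233)² + (−0.3697)² + (+0.4793)² + (+0.6123)² = 1.7677
Variance = 1.7677 / 11 = 0.1607
SE* = √0.1607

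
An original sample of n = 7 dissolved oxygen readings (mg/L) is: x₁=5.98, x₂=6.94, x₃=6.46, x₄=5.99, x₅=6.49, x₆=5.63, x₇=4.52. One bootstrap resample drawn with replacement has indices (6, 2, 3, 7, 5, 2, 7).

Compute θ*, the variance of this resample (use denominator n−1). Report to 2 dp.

θ* = 1.12

Resample values: 5.63, 6.94, 6.46, 4.52, 6.49, 6.94, 4.52.
Mean = 5.9286; sum of squared deviations = 6.7009
s² = 6.7009 / 6 = 1.1168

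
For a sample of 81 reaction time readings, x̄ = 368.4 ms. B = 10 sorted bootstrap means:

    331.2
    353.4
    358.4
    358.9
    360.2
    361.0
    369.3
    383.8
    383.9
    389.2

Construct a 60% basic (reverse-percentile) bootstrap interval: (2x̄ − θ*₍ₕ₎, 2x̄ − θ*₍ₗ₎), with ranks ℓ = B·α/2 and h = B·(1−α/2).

Percentile endpoints at ranks 2 and 8: θ*₍2₎ = 353.4, θ*₍8₎ = 383.8.
Basic interval reflects these around x̄:
  lower = 2 × 368.4 − 383.8 = 353.0
  upper = 2 × 368.4 − 353.4 = 383.4

(353.0, 383.4)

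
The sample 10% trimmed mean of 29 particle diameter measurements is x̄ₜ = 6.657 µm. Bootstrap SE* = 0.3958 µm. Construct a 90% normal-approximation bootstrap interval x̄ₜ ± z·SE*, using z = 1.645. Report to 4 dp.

Margin = 1.645 × 0.3958 = 0.65109
Interval: 6.657 ± 0.65109

(6.0059, 7.3081)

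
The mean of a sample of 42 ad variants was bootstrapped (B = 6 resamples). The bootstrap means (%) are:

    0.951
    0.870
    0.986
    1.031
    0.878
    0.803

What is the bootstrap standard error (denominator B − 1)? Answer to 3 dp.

Bootstrap SE is the standard deviation of the 6 replicate means.
Mean of replicates: (0.951 + 0.870 + 0.986 + 1.031 + 0.878 + 0.803) / 6 = 5.5190 / 6 = 0.9198
Sum of squared deviations: (+0.0312)² + (−0.0498)² + (+0.0662)² + (+0.1112)² + (−0.0418)² + (−0.1168)² = 0.0356
Variance = 0.0356 / 5 = 0.0071
SE* = √0.0071

SE* = 0.084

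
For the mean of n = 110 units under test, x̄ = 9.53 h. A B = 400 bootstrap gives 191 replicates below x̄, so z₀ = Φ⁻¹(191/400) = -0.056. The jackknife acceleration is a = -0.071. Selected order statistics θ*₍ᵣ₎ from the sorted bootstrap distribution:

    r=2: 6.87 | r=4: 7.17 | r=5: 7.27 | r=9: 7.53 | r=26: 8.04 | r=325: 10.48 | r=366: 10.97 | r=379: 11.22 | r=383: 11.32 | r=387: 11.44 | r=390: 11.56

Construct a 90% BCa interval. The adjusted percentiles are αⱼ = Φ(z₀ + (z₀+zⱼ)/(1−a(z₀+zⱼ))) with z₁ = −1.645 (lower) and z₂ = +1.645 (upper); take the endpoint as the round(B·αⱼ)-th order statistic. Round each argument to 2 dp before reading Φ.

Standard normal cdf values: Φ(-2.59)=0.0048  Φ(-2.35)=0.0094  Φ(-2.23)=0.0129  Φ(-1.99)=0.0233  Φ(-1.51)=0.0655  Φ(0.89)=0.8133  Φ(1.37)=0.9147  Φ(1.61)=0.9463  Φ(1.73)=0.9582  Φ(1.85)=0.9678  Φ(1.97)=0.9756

(7.53, 10.97)

Lower: z₀ + z₁ = -0.056 + (-1.645) = -1.701; 1 − a(z₀+z₁) = 1 − (-0.071)(-1.701) = 0.8792; argument = -0.056 + (-1.701)/0.8792 = -1.9906 → -1.99.
α₁ = Φ(-1.99) = 0.0233; rank = round(400 × 0.0233) = 9; θ*₍9₎ = 7.53.
Upper: z₀ + z₂ = 1.589; 1 − a(z₀+z₂) = 1.1128; argument = 1.3719 → 1.37; α₂ = 0.9147; rank = 366; θ*₍366₎ = 10.97.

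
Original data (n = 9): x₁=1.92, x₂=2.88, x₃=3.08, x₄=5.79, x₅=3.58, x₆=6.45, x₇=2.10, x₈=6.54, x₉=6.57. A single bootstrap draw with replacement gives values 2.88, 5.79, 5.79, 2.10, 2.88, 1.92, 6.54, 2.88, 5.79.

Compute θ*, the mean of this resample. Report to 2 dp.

θ* = 4.06

Mean = (2.88 + 5.79 + 5.79 + 2.10 + 2.88 + 1.92 + 6.54 + 2.88 + 5.79) / 9 = 36.570 / 9 = 4.06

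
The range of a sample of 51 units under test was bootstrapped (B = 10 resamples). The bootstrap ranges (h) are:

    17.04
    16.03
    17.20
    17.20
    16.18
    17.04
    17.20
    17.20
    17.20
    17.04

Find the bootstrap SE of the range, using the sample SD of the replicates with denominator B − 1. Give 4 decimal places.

Bootstrap SE is the standard deviation of the 10 replicate ranges.
Mean of replicates: (17.04 + 16.03 + 17.20 + 17.20 + 16.18 + 17.04 + 17.20 + 17.20 + 17.20 + 17.04) / 10 = 169.33000 / 10 = 16.93300
Sum of squared deviations: (+0.10700)² + (−0.90300)² + (+0.26700)² + (+0.26700)² + (−0.75300)² + (+0.10700)² + (+0.26700)² + (+0.26700)² + (+0.26700)² + (+0.10700)² = 1.77321
Variance = 1.77321 / 9 = 0.19702
SE* = √0.19702

SE* = 0.4439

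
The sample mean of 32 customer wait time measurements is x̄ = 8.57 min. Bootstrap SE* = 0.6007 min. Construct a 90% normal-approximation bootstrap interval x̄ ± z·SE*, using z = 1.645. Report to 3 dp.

Margin = 1.645 × 0.6007 = 0.9882
Interval: 8.57 ± 0.9882

(7.582, 9.558)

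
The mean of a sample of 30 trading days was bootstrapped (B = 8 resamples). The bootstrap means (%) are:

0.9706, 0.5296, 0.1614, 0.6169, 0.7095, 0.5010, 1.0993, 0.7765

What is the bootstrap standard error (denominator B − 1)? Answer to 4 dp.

SE* = 0.2921

Bootstrap SE is the standard deviation of the 8 replicate means.
Mean of replicates: (0.9706 + 0.5296 + 0.1614 + 0.6169 + 0.7095 + 0.5010 + 1.0993 + 0.7765) / 8 = 5.36480 / 8 = 0.67060
Sum of squared deviations: (+0.30000)² + (−0.14100)² + (−0.50920)² + (−0.05370)² + (+0.03890)² + (−0.16960)² + (+0.42870)² + (+0.10590)² = 0.59733
Variance = 0.59733 / 7 = 0.08533
SE* = √0.08533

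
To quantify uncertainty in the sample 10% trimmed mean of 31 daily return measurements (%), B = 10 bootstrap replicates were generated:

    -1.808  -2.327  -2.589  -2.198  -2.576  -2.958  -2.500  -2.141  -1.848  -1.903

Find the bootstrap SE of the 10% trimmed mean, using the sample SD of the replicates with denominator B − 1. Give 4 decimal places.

SE* = 0.3758

Bootstrap SE is the standard deviation of the 10 replicate 10% trimmed means.
Mean of replicates: ((-1.808) + (-2.327) + (-2.589) + (-2.198) + (-2.576) + (-2.958) + (-2.500) + (-2.141) + (-1.848) + (-1.903)) / 10 = -22.84800 / 10 = -2.28480
Sum of squared deviations: (+0.47680)² + (−0.04220)² + (−0.30420)² + (+0.08680)² + (−0.29120)² + (−0.67320)² + (−0.21520)² + (+0.14380)² + (+0.43680)² + (+0.38180)² = 1.27074
Variance = 1.27074 / 9 = 0.14119
SE* = √0.14119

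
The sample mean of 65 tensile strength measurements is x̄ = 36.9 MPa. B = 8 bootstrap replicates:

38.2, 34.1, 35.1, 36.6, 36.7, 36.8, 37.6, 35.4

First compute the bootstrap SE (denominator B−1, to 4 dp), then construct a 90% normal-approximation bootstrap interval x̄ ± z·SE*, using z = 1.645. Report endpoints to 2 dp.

(34.67, 39.13)

Mean of replicates = 36.3125; sum of squared deviations = 12.8888; SE* = √(12.8888/7) = 1.3569
Margin = 1.645 × 1.3569 = 2.232
Interval: 36.9 ± 2.232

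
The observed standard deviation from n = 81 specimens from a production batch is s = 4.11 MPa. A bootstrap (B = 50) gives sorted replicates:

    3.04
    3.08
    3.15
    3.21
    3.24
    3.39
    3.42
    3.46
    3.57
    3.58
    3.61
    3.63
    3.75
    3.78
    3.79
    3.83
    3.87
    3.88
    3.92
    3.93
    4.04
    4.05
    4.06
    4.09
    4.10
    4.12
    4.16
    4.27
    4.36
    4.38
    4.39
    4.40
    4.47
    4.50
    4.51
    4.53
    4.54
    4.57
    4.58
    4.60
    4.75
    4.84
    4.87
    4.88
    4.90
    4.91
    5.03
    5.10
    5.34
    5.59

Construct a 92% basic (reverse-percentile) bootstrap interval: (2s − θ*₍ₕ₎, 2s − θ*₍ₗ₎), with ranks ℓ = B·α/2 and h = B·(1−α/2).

(3.12, 5.14)

Percentile endpoints at ranks 2 and 48: θ*₍2₎ = 3.08, θ*₍48₎ = 5.10.
Basic interval reflects these around s:
  lower = 2 × 4.11 − 5.10 = 3.12
  upper = 2 × 4.11 − 3.08 = 5.14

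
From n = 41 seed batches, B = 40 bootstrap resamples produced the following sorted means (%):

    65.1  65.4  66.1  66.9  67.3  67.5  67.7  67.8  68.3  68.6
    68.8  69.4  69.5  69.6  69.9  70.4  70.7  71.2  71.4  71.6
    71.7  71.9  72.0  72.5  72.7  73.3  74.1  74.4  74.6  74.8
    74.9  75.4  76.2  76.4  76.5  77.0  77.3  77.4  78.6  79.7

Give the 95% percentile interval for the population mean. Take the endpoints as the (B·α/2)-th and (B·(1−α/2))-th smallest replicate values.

α = 0.05; lower rank = 40 × 0.025 = 1; upper rank = 40 × 0.975 = 39.
The 1st smallest replicate is 65.1; the 39th is 78.6.

(65.1, 78.6)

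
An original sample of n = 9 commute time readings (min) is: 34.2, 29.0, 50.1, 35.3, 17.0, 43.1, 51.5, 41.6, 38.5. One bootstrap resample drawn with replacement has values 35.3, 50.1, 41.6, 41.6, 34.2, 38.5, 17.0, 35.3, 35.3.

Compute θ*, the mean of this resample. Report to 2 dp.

Mean = (35.3 + 50.1 + 41.6 + 41.6 + 34.2 + 38.5 + 17.0 + 35.3 + 35.3) / 9 = 328.90 / 9 = 36.54

θ* = 36.54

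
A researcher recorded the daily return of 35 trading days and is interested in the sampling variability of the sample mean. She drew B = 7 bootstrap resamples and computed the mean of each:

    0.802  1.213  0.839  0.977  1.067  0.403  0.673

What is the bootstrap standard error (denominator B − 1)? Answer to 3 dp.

Bootstrap SE is the standard deviation of the 7 replicate means.
Mean of replicates: (0.802 + 1.213 + 0.839 + 0.977 + 1.067 + 0.403 + 0.673) / 7 = 5.9740 / 7 = 0.8534
Sum of squared deviations: (−0.0514)² + (+0.3596)² + (−0.0144)² + (+0.1236)² + (+0.2136)² + (−0.4504)² + (−0.1804)² = 0.4285
Variance = 0.4285 / 6 = 0.0714
SE* = √0.0714

SE* = 0.267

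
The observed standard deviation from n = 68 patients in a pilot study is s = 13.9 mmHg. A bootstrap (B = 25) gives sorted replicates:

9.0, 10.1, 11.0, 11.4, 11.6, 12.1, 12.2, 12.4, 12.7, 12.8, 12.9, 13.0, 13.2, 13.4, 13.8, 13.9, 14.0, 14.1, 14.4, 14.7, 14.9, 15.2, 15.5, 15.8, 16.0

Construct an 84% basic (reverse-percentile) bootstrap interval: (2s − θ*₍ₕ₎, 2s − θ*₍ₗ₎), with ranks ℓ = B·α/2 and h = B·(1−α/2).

(12.3, 17.7)

Percentile endpoints at ranks 2 and 23: θ*₍2₎ = 10.1, θ*₍23₎ = 15.5.
Basic interval reflects these around s:
  lower = 2 × 13.9 − 15.5 = 12.3
  upper = 2 × 13.9 − 10.1 = 17.7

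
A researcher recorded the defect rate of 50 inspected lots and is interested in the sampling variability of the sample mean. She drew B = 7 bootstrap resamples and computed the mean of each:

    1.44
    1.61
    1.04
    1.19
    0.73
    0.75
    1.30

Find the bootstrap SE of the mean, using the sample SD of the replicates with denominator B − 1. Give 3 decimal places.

Bootstrap SE is the standard deviation of the 7 replicate means.
Mean of replicates: (1.44 + 1.61 + 1.04 + 1.19 + 0.73 + 0.75 + 1.30) / 7 = 8.0600 / 7 = 1.1514
Sum of squared deviations: (+0.2886)² + (+0.4586)² + (−0.1114)² + (+0.0386)² + (−0.4214)² + (−0.4014)² + (+0.1486)² = 0.6683
Variance = 0.6683 / 6 = 0.1114
SE* = √0.1114

SE* = 0.334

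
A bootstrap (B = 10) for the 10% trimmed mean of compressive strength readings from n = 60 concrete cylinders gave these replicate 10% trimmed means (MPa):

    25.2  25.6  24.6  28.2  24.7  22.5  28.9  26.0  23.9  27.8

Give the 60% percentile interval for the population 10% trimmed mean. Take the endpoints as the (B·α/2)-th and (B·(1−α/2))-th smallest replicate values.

(23.9, 27.8)

Sorted replicates: 22.5, 23.9, 24.6, 24.7, 25.2, 25.6, 26.0, 27.8, 28.2, 28.9
α = 0.40; lower rank = 10 × 0.200 = 2; upper rank = 10 × 0.800 = 8.
The 2nd smallest replicate is 23.9; the 8th is 27.8.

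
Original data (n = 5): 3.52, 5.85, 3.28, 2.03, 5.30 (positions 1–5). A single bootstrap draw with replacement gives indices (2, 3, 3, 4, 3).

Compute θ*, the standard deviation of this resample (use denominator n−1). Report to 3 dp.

θ* = 1.398

Resample values: 5.85, 3.28, 3.28, 2.03, 3.28.
Mean = 3.5440; sum of squared deviations = 7.8189
s² = 7.8189 / 4 = 1.9547
s = √1.9547 = 1.398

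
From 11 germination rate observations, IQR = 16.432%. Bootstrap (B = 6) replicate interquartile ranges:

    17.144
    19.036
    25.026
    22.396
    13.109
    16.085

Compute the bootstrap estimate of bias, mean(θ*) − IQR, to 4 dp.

bias = +2.3673

mean(θ*) = (17.144 + 19.036 + 25.026 + 22.396 + 13.109 + 16.085) / 6 = 18.79933
bias = 18.79933 − 16.432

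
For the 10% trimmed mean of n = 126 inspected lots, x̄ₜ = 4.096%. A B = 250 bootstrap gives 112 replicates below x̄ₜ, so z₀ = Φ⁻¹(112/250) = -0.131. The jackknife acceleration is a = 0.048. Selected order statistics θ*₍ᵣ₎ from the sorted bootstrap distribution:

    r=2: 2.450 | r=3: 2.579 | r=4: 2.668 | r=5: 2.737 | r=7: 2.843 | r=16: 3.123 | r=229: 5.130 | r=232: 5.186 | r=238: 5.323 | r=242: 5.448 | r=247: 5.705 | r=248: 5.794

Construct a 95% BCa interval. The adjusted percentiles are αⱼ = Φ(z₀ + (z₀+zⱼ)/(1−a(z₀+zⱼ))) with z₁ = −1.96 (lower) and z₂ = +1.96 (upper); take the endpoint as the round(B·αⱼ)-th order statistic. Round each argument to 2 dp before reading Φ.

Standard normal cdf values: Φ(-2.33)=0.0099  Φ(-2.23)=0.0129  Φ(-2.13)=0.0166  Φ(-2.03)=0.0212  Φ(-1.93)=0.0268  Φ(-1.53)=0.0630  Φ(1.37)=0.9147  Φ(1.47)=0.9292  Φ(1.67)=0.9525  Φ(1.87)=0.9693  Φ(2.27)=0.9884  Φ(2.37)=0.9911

Lower: z₀ + z₁ = -0.131 + (-1.960) = -2.091; 1 − a(z₀+z₁) = 1 − (0.048)(-2.091) = 1.1004; argument = -0.131 + (-2.091)/1.1004 = -2.0313 → -2.03.
α₁ = Φ(-2.03) = 0.0212; rank = round(250 × 0.0212) = 5; θ*₍5₎ = 2.737.
Upper: z₀ + z₂ = 1.829; 1 − a(z₀+z₂) = 0.9122; argument = 1.8740 → 1.87; α₂ = 0.9693; rank = 242; θ*₍242₎ = 5.448.

(2.737, 5.448)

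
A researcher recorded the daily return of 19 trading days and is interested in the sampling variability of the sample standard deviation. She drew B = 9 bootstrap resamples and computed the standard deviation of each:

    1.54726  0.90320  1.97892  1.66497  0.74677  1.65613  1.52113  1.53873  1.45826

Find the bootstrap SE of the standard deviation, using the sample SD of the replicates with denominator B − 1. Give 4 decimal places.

Bootstrap SE is the standard deviation of the 9 replicate standard deviations.
Mean of replicates: (1.54726 + 0.90320 + 1.97892 + 1.66497 + 0.74677 + 1.65613 + 1.52113 + 1.53873 + 1.45826) / 9 = 13.015370 / 9 = 1.446152
Sum of squared deviations: (+0.101108)² + (−0.542952)² + (+0.532768)² + (+0.218818)² + (−0.699382)² + (+0.209978)² + (+0.074978)² + (+0.092578)² + (+0.012108)² = 1.184308
Variance = 1.184308 / 8 = 0.148038
SE* = √0.148038

SE* = 0.3848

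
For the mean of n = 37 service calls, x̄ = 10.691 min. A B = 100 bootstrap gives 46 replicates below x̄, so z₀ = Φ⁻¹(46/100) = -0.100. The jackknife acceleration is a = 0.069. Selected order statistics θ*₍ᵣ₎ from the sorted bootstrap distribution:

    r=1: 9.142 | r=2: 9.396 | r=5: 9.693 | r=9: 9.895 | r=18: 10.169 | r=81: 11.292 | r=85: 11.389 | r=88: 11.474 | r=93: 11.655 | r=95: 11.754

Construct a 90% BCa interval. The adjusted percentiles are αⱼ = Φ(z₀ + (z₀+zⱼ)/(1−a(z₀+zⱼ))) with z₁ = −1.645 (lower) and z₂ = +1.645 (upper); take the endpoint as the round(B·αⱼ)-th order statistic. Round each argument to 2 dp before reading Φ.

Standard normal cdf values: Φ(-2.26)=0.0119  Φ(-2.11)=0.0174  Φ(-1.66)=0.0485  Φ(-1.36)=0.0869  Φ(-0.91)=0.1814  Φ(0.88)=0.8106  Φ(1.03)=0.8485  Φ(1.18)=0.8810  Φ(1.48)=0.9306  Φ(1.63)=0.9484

(9.693, 11.754)

Lower: z₀ + z₁ = -0.100 + (-1.645) = -1.745; 1 − a(z₀+z₁) = 1 − (0.069)(-1.745) = 1.1204; argument = -0.100 + (-1.745)/1.1204 = -1.6575 → -1.66.
α₁ = Φ(-1.66) = 0.0485; rank = round(100 × 0.0485) = 5; θ*₍5₎ = 9.693.
Upper: z₀ + z₂ = 1.545; 1 − a(z₀+z₂) = 0.8934; argument = 1.6294 → 1.63; α₂ = 0.9484; rank = 95; θ*₍95₎ = 11.754.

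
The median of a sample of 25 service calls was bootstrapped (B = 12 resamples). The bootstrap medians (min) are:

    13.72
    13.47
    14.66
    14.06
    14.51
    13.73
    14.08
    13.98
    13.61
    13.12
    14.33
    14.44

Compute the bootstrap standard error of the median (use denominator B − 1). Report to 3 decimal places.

Bootstrap SE is the standard deviation of the 12 replicate medians.
Mean of replicates: (13.72 + 13.47 + 14.66 + 14.06 + 14.51 + 13.73 + 14.08 + 13.98 + 13.61 + 13.12 + 14.33 + 14.44) / 12 = 167.7100 / 12 = 13.9758
Sum of squared deviations: (−0.2558)² + (−0.5058)² + (+0.6842)² + (+0.0842)² + (+0.5342)² + (−0.2458)² + (+0.1042)² + (+0.0042)² + (−0.3658)² + (−0.8558)² + (+0.3542)² + (+0.4642)² = 2.3603
Variance = 2.3603 / 11 = 0.2146
SE* = √0.2146

SE* = 0.463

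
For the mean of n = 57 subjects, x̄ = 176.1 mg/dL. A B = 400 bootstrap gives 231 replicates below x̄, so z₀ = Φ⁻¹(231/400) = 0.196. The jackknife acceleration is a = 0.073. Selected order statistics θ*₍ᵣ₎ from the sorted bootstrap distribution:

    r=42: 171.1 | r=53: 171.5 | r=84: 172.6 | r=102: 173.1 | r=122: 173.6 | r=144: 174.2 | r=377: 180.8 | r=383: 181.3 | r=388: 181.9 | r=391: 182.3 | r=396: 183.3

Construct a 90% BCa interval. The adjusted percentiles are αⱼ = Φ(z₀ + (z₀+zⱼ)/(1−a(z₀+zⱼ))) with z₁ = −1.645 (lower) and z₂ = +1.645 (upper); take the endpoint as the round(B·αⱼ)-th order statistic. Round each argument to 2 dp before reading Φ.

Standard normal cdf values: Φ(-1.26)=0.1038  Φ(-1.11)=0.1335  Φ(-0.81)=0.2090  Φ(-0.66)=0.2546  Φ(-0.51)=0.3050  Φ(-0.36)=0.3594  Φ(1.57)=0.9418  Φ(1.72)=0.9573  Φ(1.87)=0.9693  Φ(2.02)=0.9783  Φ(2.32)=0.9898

(171.5, 183.3)

Lower: z₀ + z₁ = 0.196 + (-1.645) = -1.449; 1 − a(z₀+z₁) = 1 − (0.073)(-1.449) = 1.1058; argument = 0.196 + (-1.449)/1.1058 = -1.1144 → -1.11.
α₁ = Φ(-1.11) = 0.1335; rank = round(400 × 0.1335) = 53; θ*₍53₎ = 171.5.
Upper: z₀ + z₂ = 1.841; 1 − a(z₀+z₂) = 0.8656; argument = 2.3228 → 2.32; α₂ = 0.9898; rank = 396; θ*₍396₎ = 183.3.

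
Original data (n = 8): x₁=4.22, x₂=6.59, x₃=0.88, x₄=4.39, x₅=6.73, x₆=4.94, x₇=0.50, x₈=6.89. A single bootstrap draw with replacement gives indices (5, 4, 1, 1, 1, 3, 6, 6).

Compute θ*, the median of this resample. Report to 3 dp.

θ* = 4.305

Resample values: 6.73, 4.39, 4.22, 4.22, 4.22, 0.88, 4.94, 4.94.
Sorted: 0.88, 4.22, 4.22, 4.22, 4.39, 4.94, 4.94, 6.73
Median = average of the two middle values = 4.305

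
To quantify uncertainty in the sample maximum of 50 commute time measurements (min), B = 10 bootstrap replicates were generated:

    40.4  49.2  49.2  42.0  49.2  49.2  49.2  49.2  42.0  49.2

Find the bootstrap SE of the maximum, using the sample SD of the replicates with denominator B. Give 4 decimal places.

SE* = 3.5679

Bootstrap SE is the standard deviation of the 10 replicate maximums.
Mean of replicates: (40.4 + 49.2 + 49.2 + 42.0 + 49.2 + 49.2 + 49.2 + 49.2 + 42.0 + 49.2) / 10 = 468.80000 / 10 = 46.88000
Sum of squared deviations: (−6.48000)² + (+2.32000)² + (+2.32000)² + (−4.88000)² + (+2.32000)² + (+2.32000)² + (+2.32000)² + (+2.32000)² + (−4.88000)² + (+2.32000)² = 127.29600
Variance = 127.29600 / 10 = 12.72960
SE* = √12.72960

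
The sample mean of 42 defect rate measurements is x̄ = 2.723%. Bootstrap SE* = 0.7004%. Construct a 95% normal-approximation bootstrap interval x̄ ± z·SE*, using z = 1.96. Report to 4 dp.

(1.3502, 4.0958)

Margin = 1.96 × 0.7004 = 1.37278
Interval: 2.723 ± 1.37278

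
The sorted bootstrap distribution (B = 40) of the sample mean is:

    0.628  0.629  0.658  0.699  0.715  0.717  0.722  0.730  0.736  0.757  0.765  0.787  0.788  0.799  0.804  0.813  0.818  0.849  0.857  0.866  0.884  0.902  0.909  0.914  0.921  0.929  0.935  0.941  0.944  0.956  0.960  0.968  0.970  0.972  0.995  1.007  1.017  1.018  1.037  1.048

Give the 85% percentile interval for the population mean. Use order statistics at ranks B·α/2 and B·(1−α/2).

(0.658, 1.017)

α = 0.15; lower rank = 40 × 0.075 = 3; upper rank = 40 × 0.925 = 37.
The 3rd smallest replicate is 0.658; the 37th is 1.017.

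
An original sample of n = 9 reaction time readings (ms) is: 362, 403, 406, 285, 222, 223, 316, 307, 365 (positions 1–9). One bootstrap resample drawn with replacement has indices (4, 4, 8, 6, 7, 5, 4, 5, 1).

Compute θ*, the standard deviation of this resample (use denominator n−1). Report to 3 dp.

θ* = 48.454

Resample values: 285, 285, 307, 223, 316, 222, 285, 222, 362.
Mean = 278.5556; sum of squared deviations = 18782.2222
s² = 18782.2222 / 8 = 2347.7778
s = √2347.7778 = 48.454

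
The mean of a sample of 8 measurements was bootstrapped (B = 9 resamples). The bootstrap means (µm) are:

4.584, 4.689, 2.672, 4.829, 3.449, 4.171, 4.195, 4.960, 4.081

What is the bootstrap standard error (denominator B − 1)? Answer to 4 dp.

SE* = 0.7306

Bootstrap SE is the standard deviation of the 9 replicate means.
Mean of replicates: (4.584 + 4.689 + 2.672 + 4.829 + 3.449 + 4.171 + 4.195 + 4.960 + 4.081) / 9 = 37.63000 / 9 = 4.18111
Sum of squared deviations: (+0.40289)² + (+0.50789)² + (−1.50911)² + (+0.64789)² + (−0.73211)² + (−0.01011)² + (+0.01389)² + (+0.77889)² + (−0.10011)² = 4.27042
Variance = 4.27042 / 8 = 0.53380
SE* = √0.53380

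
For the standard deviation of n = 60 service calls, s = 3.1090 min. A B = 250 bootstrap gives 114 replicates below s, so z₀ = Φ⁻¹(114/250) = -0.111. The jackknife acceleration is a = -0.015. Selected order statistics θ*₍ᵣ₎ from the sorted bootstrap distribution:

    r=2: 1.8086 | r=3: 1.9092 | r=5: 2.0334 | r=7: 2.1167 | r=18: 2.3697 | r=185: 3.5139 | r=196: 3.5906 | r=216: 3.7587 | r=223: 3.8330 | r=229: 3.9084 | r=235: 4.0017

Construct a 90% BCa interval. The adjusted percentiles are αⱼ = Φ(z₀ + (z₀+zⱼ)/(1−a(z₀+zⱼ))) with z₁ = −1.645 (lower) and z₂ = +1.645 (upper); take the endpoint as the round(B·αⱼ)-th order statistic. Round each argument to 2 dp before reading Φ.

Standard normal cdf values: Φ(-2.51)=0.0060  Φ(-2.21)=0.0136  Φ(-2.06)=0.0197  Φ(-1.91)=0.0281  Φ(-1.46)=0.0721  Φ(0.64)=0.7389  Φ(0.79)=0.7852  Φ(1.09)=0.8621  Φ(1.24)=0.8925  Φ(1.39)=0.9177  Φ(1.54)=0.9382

Lower: z₀ + z₁ = -0.111 + (-1.645) = -1.756; 1 − a(z₀+z₁) = 1 − (-0.015)(-1.756) = 0.9737; argument = -0.111 + (-1.756)/0.9737 = -1.9145 → -1.91.
α₁ = Φ(-1.91) = 0.0281; rank = round(250 × 0.0281) = 7; θ*₍7₎ = 2.1167.
Upper: z₀ + z₂ = 1.534; 1 − a(z₀+z₂) = 1.0230; argument = 1.3885 → 1.39; α₂ = 0.9177; rank = 229; θ*₍229₎ = 3.9084.

(2.1167, 3.9084)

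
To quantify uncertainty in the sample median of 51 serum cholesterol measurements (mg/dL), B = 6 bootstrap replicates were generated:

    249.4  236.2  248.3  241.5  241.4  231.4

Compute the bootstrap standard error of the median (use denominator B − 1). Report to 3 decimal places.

SE* = 6.909

Bootstrap SE is the standard deviation of the 6 replicate medians.
Mean of replicates: (249.4 + 236.2 + 248.3 + 241.5 + 241.4 + 231.4) / 6 = 1448.2000 / 6 = 241.3667
Sum of squared deviations: (+8.0333)² + (−5.1667)² + (+6.9333)² + (+0.1333)² + (+0.0333)² + (−9.9667)² = 238.6533
Variance = 238.6533 / 5 = 47.7307
SE* = √47.7307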